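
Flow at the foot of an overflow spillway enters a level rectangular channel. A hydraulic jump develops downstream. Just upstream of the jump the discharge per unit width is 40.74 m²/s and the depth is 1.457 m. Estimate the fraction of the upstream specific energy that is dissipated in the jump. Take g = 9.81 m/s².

ΔE/E₁ = 0.639 (63.9%)

V₁ = q/y₁ = 40.74/1.457 = 27.96 m/s. Fr₁ = V₁/√(g·y₁) = 27.96/√(9.81×1.457) = 7.396.
By Bélanger, y₂/y₁ = ½[√(1 + 8Fr₁²) − 1] = ½[√438.61 − 1] = 9.971.
y₂ = 9.971 × 1.457 = 14.53 m.
E₁ = y₁ + V₁²/2g = 41.31 m. ΔE = (y₂ − y₁)³/(4y₁y₂) = 26.38 m. ΔE/E₁ = 26.38/41.31 = 0.639.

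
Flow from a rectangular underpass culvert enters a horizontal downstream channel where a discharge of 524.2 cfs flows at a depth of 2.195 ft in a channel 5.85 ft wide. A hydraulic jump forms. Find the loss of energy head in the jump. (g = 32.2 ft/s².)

q = Q/b = 524.2/5.85 = 89.61 ft²/s; V₁ = q/y₁ = 40.82 ft/s. Fr₁ = V₁/√(g·y₁) = 4.856.
Conjugate-depth relation: y₂/y₁ = ½[√(1 + 8Fr₁²) − 1] = ½[√189.63 − 1] = 6.385.
y₂ = 6.385 × 2.195 = 14.02 ft.
Head loss: ΔE = (y₂ − y₁)³/(4y₁y₂) = (14.02 − 2.195)³/(4×2.195×14.02) = 1652/123.1 = 13.42 ft.

ΔE = 13.42 ft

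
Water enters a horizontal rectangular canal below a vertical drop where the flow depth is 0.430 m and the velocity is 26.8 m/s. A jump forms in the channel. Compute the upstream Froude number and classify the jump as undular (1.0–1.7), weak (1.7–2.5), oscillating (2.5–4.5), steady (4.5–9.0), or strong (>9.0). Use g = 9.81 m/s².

Fr₁ = V₁/√(g·y₁) = 26.8/√(9.81×0.430) = 13.0.
Fr₁ = 13.0 lies in the strong range.

Fr₁ = 13.0; strong jump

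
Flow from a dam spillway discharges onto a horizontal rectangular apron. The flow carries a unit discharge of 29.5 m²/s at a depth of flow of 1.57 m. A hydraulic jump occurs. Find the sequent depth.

y₂ = 9.87 m

V₁ = q/y₁ = 29.5/1.57 = 18.8 m/s. Fr₁ = V₁/√(g·y₁) = 18.8/√(9.81×1.57) = 4.79.
Bélanger equation: y₂/y₁ = ½[√(1 + 8Fr₁²) − 1] = ½[√184.4 − 1] = 6.29.
y₂ = 6.29 × 1.57 = 9.87 m.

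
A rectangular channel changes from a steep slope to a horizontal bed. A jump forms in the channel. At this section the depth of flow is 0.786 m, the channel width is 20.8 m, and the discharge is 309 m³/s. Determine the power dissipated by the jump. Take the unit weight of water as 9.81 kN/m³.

q = Q/b = 309/20.8 = 14.9 m²/s; V₁ = q/y₁ = 18.9 m/s. Fr₁ = V₁/√(g·y₁) = 6.81.
By Bélanger, y₂/y₁ = ½[√(1 + 8Fr₁²) − 1] = ½[√371.6 − 1] = 9.14.
y₂ = 9.14 × 0.786 = 7.18 m.
V₂ = q/y₂ = 14.9/7.18 = 2.07 m/s. E₁ = y₁ + V₁²/2g = 19.0 m; E₂ = y₂ + V₂²/2g = 7.40 m. ΔE = E₁ − E₂ = 11.6 m.
P = γ·Q·ΔE = 9.81 × 309 × 11.6 = 35139 kW.

P = 35139 kW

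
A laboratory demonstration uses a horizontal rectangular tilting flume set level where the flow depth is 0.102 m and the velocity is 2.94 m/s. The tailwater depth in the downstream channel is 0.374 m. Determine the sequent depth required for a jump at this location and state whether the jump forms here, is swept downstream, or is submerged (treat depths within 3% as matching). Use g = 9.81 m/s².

Fr₁ = V₁/√(g·y₁) = 2.94/√(9.81×0.102) = 2.94.
Bélanger equation: y₂/y₁ = ½[√(1 + 8Fr₁²) − 1] = ½[√70.11 − 1] = 3.69.
y₂ = 3.69 × 0.102 = 0.376 m.
Tailwater y_tw = 0.374 m: y_tw ≈ y₂, so the jump forms here.

y₂ = 0.376 m; the jump forms here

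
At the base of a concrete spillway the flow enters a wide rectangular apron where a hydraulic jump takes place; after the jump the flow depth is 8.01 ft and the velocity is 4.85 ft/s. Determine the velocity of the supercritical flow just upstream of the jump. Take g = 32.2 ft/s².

V₁ = 30.8 ft/s

Fr₂ = V₂/√(g·y₂) = 4.85/√(32.2×8.01) = 0.302.
From the momentum equation (using Fr₂), y₁/y₂ = ½[√(1 + 8Fr₂²) − 1] = ½[√1.730 − 1] = 0.158.
y₁ = 0.158 × 8.01 = 1.26 ft.
V₁ = q/y₁ = 38.8/1.26 = 30.8 ft/s.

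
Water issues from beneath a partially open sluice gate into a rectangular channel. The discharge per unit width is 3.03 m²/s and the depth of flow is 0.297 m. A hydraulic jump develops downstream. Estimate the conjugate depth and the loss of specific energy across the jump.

y₂ = 2.37 m; ΔE = 3.15 m

V₁ = q/y₁ = 3.03/0.297 = 10.2 m/s. Fr₁ = V₁/√(g·y₁) = 10.2/√(9.81×0.297) = 5.98.
Sequent-depth ratio: y₂/y₁ = ½[√(1 + 8Fr₁²) − 1] = ½[√286.8 − 1] = 7.97.
y₂ = 7.97 × 0.297 = 2.37 m.
V₂ = q/y₂ = 3.03/2.37 = 1.28 m/s. E₁ = y₁ + V₁²/2g = 5.60 m; E₂ = y₂ + V₂²/2g = 2.45 m. ΔE = E₁ − E₂ = 3.15 m.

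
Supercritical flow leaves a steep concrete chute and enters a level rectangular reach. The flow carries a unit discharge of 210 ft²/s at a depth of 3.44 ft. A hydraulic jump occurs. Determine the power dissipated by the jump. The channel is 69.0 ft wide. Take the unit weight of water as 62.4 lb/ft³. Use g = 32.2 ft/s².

V₁ = q/y₁ = 210/3.44 = 61.0 ft/s. Fr₁ = V₁/√(g·y₁) = 61.0/√(32.2×3.44) = 5.80.
Conjugate-depth relation: y₂/y₁ = ½[√(1 + 8Fr₁²) − 1] = ½[√270.2 − 1] = 7.72.
y₂ = 7.72 × 3.44 = 26.6 ft.
V₂ = q/y₂ = 210/26.6 = 7.91 ft/s. E₁ = y₁ + V₁²/2g = 61.3 ft; E₂ = y₂ + V₂²/2g = 27.5 ft. ΔE = E₁ − E₂ = 33.8 ft.
Q = q·b = 210 × 69.0 = 14490 cfs. P = γ·Q·ΔE/550 = 62.4 × 14490 × 33.8 / 550 = 55542 hp.

P = 55542 hp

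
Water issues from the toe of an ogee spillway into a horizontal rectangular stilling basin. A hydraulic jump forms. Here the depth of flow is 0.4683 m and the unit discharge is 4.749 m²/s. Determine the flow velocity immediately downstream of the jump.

V₁ = q/y₁ = 4.749/0.4683 = 10.14 m/s. Fr₁ = V₁/√(g·y₁) = 10.14/√(9.81×0.4683) = 4.731.
Sequent-depth ratio: y₂/y₁ = ½[√(1 + 8Fr₁²) − 1] = ½[√180.08 − 1] = 6.210.
y₂ = 6.210 × 0.4683 = 2.908 m.
V₂ = q/y₂ = 4.749/2.908 = 1.633 m/s.

V₂ = 1.633 m/s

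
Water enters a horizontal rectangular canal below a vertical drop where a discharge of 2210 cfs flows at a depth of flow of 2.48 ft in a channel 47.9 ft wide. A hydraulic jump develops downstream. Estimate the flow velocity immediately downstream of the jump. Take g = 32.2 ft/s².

V₂ = 7.48 ft/s

q = Q/b = 2210/47.9 = 46.1 ft²/s; V₁ = q/y₁ = 18.6 ft/s. Fr₁ = V₁/√(g·y₁) = 2.08.
Bélanger equation: y₂/y₁ = ½[√(1 + 8Fr₁²) − 1] = ½[√35.67 − 1] = 2.49.
y₂ = 2.49 × 2.48 = 6.17 ft.
V₂ = q/y₂ = 46.1/6.17 = 7.48 ft/s.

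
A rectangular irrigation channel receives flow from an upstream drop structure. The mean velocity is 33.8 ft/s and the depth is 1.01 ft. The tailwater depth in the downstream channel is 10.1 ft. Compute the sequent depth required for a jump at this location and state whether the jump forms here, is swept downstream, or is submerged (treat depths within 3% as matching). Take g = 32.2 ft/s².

y₂ = 7.98 ft; the jump is submerged

Fr₁ = V₁/√(g·y₁) = 33.8/√(32.2×1.01) = 5.93.
Sequent-depth ratio: y₂/y₁ = ½[√(1 + 8Fr₁²) − 1] = ½[√282.0 − 1] = 7.90.
y₂ = 7.90 × 1.01 = 7.98 ft.
Tailwater y_tw = 10.1 ft: y_tw > y₂, so the jump is submerged.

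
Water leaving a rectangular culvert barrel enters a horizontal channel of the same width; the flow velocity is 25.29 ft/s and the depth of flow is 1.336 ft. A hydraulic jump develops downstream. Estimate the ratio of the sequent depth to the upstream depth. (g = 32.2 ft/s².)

Fr₁ = V₁/√(g·y₁) = 25.29/√(32.2×1.336) = 3.856.
Sequent-depth ratio: y₂/y₁ = ½[√(1 + 8Fr₁²) − 1] = ½[√119.94 − 1] = 4.976.

y₂/y₁ = 4.976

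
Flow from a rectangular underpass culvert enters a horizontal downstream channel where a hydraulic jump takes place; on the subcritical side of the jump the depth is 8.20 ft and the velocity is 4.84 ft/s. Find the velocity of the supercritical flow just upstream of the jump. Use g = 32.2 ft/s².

Fr₂ = V₂/√(g·y₂) = 4.84/√(32.2×8.20) = 0.298.
From the momentum equation (using Fr₂), y₁/y₂ = ½[√(1 + 8Fr₂²) − 1] = ½[√1.710 − 1] = 0.154.
y₁ = 0.154 × 8.20 = 1.26 ft.
V₁ = q/y₁ = 39.7/1.26 = 31.5 ft/s.

V₁ = 31.5 ft/s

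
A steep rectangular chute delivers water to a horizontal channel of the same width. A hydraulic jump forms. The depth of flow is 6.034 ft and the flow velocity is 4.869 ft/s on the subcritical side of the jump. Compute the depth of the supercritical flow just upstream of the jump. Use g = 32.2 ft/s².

Fr₂ = V₂/√(g·y₂) = 4.869/√(32.2×6.034) = 0.3493.
From the momentum equation (using Fr₂), y₁/y₂ = ½[√(1 + 8Fr₂²) − 1] = ½[√1.9761 − 1] = 0.2029.
y₁ = 0.2029 × 6.034 = 1.224 ft.

y₁ = 1.224 ft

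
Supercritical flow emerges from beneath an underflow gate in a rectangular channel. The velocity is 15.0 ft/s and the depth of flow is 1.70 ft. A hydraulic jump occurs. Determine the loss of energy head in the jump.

Fr₁ = V₁/√(g·y₁) = 15.0/√(32.2×1.70) = 2.03.
Conjugate-depth relation: y₂/y₁ = ½[√(1 + 8Fr₁²) − 1] = ½[√33.88 − 1] = 2.41.
y₂ = 2.41 × 1.70 = 4.10 ft.
q = V₁·y₁ = 15.0 × 1.70 = 25.5 ft²/s. V₂ = q/y₂ = 25.5/4.10 = 6.22 ft/s. E₁ = y₁ + V₁²/2g = 5.19 ft; E₂ = y₂ + V₂²/2g = 4.70 ft. ΔE = E₁ − E₂ = 0.495 ft.

ΔE = 0.495 ft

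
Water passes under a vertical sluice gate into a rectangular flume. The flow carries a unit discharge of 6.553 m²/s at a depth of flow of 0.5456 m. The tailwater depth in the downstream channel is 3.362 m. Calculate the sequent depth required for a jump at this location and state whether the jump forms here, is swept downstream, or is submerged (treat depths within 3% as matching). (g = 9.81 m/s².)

V₁ = q/y₁ = 6.553/0.5456 = 12.01 m/s. Fr₁ = V₁/√(g·y₁) = 12.01/√(9.81×0.5456) = 5.192.
From the momentum equation for a rectangular channel, y₂/y₁ = ½[√(1 + 8Fr₁²) − 1] = ½[√216.61 − 1] = 6.859.
y₂ = 6.859 × 0.5456 = 3.742 m.
Tailwater y_tw = 3.362 m: y_tw < y₂, so the jump is swept downstream.

y₂ = 3.742 m; the jump is swept downstream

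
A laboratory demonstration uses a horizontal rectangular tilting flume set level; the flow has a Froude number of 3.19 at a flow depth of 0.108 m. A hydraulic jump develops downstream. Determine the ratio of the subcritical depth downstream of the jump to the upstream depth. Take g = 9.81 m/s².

Fr₁ = 3.19 (given).
Bélanger equation: y₂/y₁ = ½[√(1 + 8Fr₁²) − 1] = ½[√82.41 − 1] = 4.04.

y₂/y₁ = 4.04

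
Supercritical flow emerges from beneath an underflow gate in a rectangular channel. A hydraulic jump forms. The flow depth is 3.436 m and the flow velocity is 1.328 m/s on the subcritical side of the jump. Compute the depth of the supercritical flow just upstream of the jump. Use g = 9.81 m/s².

Fr₂ = V₂/√(g·y₂) = 1.328/√(9.81×3.436) = 0.2287.
From the momentum equation (using Fr₂), y₁/y₂ = ½[√(1 + 8Fr₂²) − 1] = ½[√1.4186 − 1] = 0.09552.
y₁ = 0.09552 × 3.436 = 0.3282 m.

y₁ = 0.3282 m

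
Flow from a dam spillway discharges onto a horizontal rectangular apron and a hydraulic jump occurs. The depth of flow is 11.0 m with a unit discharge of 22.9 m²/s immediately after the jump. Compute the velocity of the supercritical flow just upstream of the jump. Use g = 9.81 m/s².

V₁ = 27.9 m/s

V₂ = q/y₂ = 22.9/11.0 = 2.08 m/s; Fr₂ = V₂/√(g·y₂) = 0.200.
The Bélanger relation is symmetric: y₁/y₂ = ½[√(1 + 8Fr₂²) − 1] = ½[√1.321 − 1] = 0.0747.
y₁ = 0.0747 × 11.0 = 0.822 m.
V₁ = q/y₁ = 22.9/0.822 = 27.9 m/s.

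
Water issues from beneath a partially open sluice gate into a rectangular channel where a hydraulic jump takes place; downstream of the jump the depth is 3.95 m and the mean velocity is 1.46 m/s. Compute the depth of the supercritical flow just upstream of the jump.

Fr₂ = V₂/√(g·y₂) = 1.46/√(9.81×3.95) = 0.235.
From the momentum equation (using Fr₂), y₁/y₂ = ½[√(1 + 8Fr₂²) − 1] = ½[√1.440 − 1] = 0.100.
y₁ = 0.100 × 3.95 = 0.395 m.

y₁ = 0.395 m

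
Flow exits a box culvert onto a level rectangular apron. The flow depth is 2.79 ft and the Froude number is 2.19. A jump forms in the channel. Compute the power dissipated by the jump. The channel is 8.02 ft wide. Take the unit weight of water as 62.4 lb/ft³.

P = 61.2 hp

Fr₁ = 2.19 (given).
Conjugate-depth relation: y₂/y₁ = ½[√(1 + 8Fr₁²) − 1] = ½[√39.37 − 1] = 2.64.
y₂ = 2.64 × 2.79 = 7.36 ft.
V₁ = Fr₁·√(g·y₁) = 2.19×√(32.2×2.79) = 20.8 ft/s; q = V₁·y₁ = 57.9 ft²/s. V₂ = q/y₂ = 57.9/7.36 = 7.87 ft/s. E₁ = y₁ + V₁²/2g = 9.48 ft; E₂ = y₂ + V₂²/2g = 8.32 ft. ΔE = E₁ − E₂ = 1.16 ft.
Q = q·b = 57.9 × 8.02 = 464 cfs. P = γ·Q·ΔE/550 = 62.4 × 464 × 1.16 / 550 = 61.2 hp.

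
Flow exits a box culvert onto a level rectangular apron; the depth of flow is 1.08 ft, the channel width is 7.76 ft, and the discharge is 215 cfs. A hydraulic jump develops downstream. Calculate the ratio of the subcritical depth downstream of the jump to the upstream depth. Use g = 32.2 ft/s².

y₂/y₁ = 5.67

q = Q/b = 215/7.76 = 27.7 ft²/s; V₁ = q/y₁ = 25.7 ft/s. Fr₁ = V₁/√(g·y₁) = 4.35.
Conjugate-depth relation: y₂/y₁ = ½[√(1 + 8Fr₁²) − 1] = ½[√152.4 − 1] = 5.67.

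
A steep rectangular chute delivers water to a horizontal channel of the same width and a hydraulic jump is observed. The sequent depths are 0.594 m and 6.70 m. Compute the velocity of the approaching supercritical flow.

V₁ = 20.1 m/s

For a rectangular channel the momentum equation gives q² = ½·g·y₁·y₂·(y₁ + y₂) = ½×9.81×0.594×6.70×7.29 = 142.
q = √142 = 11.9 m²/s.
V₁ = q/y₁ = 11.9/0.594 = 20.1 m/s.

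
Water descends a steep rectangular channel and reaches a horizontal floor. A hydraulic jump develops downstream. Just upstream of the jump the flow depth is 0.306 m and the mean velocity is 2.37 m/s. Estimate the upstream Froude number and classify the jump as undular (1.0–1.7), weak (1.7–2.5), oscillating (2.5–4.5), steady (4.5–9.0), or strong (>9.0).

Fr₁ = V₁/√(g·y₁) = 2.37/√(9.81×0.306) = 1.37.
Fr₁ = 1.37 lies in the undular range.

Fr₁ = 1.37; undular jump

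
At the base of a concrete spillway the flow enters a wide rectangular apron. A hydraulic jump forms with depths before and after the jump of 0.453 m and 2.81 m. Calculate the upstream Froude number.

Fr₁ = 4.73

For a rectangular channel the momentum equation gives q² = ½·g·y₁·y₂·(y₁ + y₂) = ½×9.81×0.453×2.81×3.26 = 20.4.
q = √20.4 = 4.51 m²/s.
V₁ = q/y₁ = 9.96 m/s; Fr₁ = V₁/√(g·y₁) = 4.73.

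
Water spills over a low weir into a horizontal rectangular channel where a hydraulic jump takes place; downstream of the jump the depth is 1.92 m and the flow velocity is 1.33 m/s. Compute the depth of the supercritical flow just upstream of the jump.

y₁ = 0.310 m

Fr₂ = V₂/√(g·y₂) = 1.33/√(9.81×1.92) = 0.306.
Applying the sequent-depth relation in reverse, y₁/y₂ = ½[√(1 + 8Fr₂²) − 1] = ½[√1.751 − 1] = 0.162.
y₁ = 0.162 × 1.92 = 0.310 m.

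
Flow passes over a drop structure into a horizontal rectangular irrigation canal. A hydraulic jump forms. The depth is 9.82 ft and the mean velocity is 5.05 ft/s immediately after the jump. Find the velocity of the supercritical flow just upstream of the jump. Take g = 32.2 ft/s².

Fr₂ = V₂/√(g·y₂) = 5.05/√(32.2×9.82) = 0.284.
Applying the sequent-depth relation in reverse, y₁/y₂ = ½[√(1 + 8Fr₂²) − 1] = ½[√1.645 − 1] = 0.141.
y₁ = 0.141 × 9.82 = 1.39 ft.
V₁ = q/y₁ = 49.6/1.39 = 35.7 ft/s.

V₁ = 35.7 ft/s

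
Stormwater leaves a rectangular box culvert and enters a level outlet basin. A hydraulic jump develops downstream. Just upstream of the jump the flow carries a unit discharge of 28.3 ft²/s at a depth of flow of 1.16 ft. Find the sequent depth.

V₁ = q/y₁ = 28.3/1.16 = 24.4 ft/s. Fr₁ = V₁/√(g·y₁) = 24.4/√(32.2×1.16) = 3.99.
By Bélanger, y₂/y₁ = ½[√(1 + 8Fr₁²) − 1] = ½[√128.5 − 1] = 5.17.
y₂ = 5.17 × 1.16 = 5.99 ft.

y₂ = 5.99 ft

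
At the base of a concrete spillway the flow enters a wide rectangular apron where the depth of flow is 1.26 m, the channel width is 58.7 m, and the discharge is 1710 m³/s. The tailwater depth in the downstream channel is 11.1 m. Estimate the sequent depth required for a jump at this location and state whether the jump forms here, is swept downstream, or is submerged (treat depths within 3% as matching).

q = Q/b = 1710/58.7 = 29.1 m²/s; V₁ = q/y₁ = 23.1 m/s. Fr₁ = V₁/√(g·y₁) = 6.58.
Bélanger equation: y₂/y₁ = ½[√(1 + 8Fr₁²) − 1] = ½[√347.0 − 1] = 8.81.
y₂ = 8.81 × 1.26 = 11.1 m.
Tailwater y_tw = 11.1 m: y_tw ≈ y₂, so the jump forms here.

y₂ = 11.1 m; the jump forms here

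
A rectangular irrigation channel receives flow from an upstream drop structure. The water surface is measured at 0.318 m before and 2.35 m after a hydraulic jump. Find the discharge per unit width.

q = 3.13 m²/s

For a rectangular channel the momentum equation gives q² = ½·g·y₁·y₂·(y₁ + y₂) = ½×9.81×0.318×2.35×2.67 = 9.78.
q = √9.78 = 3.13 m²/s.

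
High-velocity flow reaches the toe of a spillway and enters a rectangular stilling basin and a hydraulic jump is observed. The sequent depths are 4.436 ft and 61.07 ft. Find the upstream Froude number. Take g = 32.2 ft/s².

For a rectangular channel the momentum equation gives q² = ½·g·y₁·y₂·(y₁ + y₂) = ½×32.2×4.436×61.07×65.51 = 285711.
q = √285711 = 534.5 ft²/s.
V₁ = q/y₁ = 120.5 ft/s; Fr₁ = V₁/√(g·y₁) = 10.08.

Fr₁ = 10.08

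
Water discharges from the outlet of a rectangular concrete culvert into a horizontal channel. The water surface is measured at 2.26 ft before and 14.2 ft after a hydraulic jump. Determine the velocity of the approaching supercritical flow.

V₁ = 40.8 ft/s

For a rectangular channel the momentum equation gives q² = ½·g·y₁·y₂·(y₁ + y₂) = ½×32.2×2.26×14.2×16.5 = 8505.
q = √8505 = 92.2 ft²/s.
V₁ = q/y₁ = 92.2/2.26 = 40.8 ft/s.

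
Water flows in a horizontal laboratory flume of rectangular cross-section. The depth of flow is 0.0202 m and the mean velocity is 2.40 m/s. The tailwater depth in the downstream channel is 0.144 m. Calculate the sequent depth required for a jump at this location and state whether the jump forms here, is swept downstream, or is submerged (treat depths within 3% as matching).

Fr₁ = V₁/√(g·y₁) = 2.40/√(9.81×0.0202) = 5.39.
Sequent-depth ratio: y₂/y₁ = ½[√(1 + 8Fr₁²) − 1] = ½[√233.5 − 1] = 7.14.
y₂ = 7.14 × 0.0202 = 0.144 m.
Tailwater y_tw = 0.144 m: y_tw ≈ y₂, so the jump forms here.

y₂ = 0.144 m; the jump forms here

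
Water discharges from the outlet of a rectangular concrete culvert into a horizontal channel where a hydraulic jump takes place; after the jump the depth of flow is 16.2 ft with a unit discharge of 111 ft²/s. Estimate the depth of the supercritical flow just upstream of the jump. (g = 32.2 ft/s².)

V₂ = q/y₂ = 111/16.2 = 6.85 ft/s; Fr₂ = V₂/√(g·y₂) = 0.300.
Since the conjugate-depth ratio holds either way, y₁/y₂ = ½[√(1 + 8Fr₂²) − 1] = ½[√1.720 − 1] = 0.156.
y₁ = 0.156 × 16.2 = 2.52 ft.

y₁ = 2.52 ft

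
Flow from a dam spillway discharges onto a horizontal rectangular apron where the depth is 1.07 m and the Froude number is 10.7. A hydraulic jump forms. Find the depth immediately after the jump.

Fr₁ = 10.7 (given).
Conjugate-depth relation: y₂/y₁ = ½[√(1 + 8Fr₁²) − 1] = ½[√916.9 − 1] = 14.6.
y₂ = 14.6 × 1.07 = 15.7 m.

y₂ = 15.7 m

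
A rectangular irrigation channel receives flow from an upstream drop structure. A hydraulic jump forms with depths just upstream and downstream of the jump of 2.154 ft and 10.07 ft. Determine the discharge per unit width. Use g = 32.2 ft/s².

For a rectangular channel the momentum equation gives q² = ½·g·y₁·y₂·(y₁ + y₂) = ½×32.2×2.154×10.07×12.22 = 4269.
q = √4269 = 65.34 ft²/s.

q = 65.34 ft²/s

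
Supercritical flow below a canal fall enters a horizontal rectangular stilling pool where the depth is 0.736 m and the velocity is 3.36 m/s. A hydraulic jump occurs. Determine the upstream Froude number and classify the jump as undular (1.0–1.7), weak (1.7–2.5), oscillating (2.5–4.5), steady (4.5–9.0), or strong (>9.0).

Fr₁ = V₁/√(g·y₁) = 3.36/√(9.81×0.736) = 1.25.
Fr₁ = 1.25 lies in the undular range.

Fr₁ = 1.25; undular jump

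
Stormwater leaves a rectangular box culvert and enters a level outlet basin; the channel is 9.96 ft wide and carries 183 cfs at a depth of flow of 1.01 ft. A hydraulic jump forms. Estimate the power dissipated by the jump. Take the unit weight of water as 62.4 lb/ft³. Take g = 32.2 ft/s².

q = Q/b = 183/9.96 = 18.4 ft²/s; V₁ = q/y₁ = 18.2 ft/s. Fr₁ = V₁/√(g·y₁) = 3.19.
From the momentum equation for a rectangular channel, y₂/y₁ = ½[√(1 + 8Fr₁²) − 1] = ½[√82.41 − 1] = 4.04.
y₂ = 4.04 × 1.01 = 4.08 ft.
V₂ = q/y₂ = 18.4/4.08 = 4.50 ft/s. E₁ = y₁ + V₁²/2g = 6.15 ft; E₂ = y₂ + V₂²/2g = 4.39 ft. ΔE = E₁ − E₂ = 1.75 ft.
P = γ·Q·ΔE/550 = 62.4 × 183 × 1.75 / 550 = 36.4 hp.

P = 36.4 hp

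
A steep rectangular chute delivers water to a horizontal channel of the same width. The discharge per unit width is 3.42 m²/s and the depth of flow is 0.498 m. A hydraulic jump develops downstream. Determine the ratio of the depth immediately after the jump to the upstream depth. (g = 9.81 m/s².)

y₂/y₁ = 3.92

V₁ = q/y₁ = 3.42/0.498 = 6.87 m/s. Fr₁ = V₁/√(g·y₁) = 6.87/√(9.81×0.498) = 3.11.
By Bélanger, y₂/y₁ = ½[√(1 + 8Fr₁²) − 1] = ½[√78.23 − 1] = 3.92.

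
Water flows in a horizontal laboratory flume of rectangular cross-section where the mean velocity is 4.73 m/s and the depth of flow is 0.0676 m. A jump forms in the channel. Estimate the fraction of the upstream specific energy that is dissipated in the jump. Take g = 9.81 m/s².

Fr₁ = V₁/√(g·y₁) = 4.73/√(9.81×0.0676) = 5.81.
By Bélanger, y₂/y₁ = ½[√(1 + 8Fr₁²) − 1] = ½[√270.9 − 1] = 7.73.
y₂ = 7.73 × 0.0676 = 0.523 m.
E₁ = y₁ + V₁²/2g = 1.21 m. ΔE = (y₂ − y₁)³/(4y₁y₂) = 0.666 m. ΔE/E₁ = 0.666/1.21 = 0.552.

ΔE/E₁ = 0.552 (55.2%)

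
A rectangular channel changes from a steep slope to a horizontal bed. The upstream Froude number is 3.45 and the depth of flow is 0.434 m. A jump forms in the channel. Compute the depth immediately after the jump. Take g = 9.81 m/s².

Fr₁ = 3.45 (given).
By Bélanger, y₂/y₁ = ½[√(1 + 8Fr₁²) − 1] = ½[√96.22 − 1] = 4.40.
y₂ = 4.40 × 0.434 = 1.91 m.

y₂ = 1.91 m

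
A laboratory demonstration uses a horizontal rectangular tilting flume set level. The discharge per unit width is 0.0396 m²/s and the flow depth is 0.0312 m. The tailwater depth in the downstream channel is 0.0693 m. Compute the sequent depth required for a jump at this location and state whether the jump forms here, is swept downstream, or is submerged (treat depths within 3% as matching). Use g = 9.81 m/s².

V₁ = q/y₁ = 0.0396/0.0312 = 1.27 m/s. Fr₁ = V₁/√(g·y₁) = 1.27/√(9.81×0.0312) = 2.29.
Bélanger equation: y₂/y₁ = ½[√(1 + 8Fr₁²) − 1] = ½[√43.11 − 1] = 2.78.
y₂ = 2.78 × 0.0312 = 0.0868 m.
Tailwater y_tw = 0.0693 m: y_tw < y₂, so the jump is swept downstream.

y₂ = 0.0868 m; the jump is swept downstream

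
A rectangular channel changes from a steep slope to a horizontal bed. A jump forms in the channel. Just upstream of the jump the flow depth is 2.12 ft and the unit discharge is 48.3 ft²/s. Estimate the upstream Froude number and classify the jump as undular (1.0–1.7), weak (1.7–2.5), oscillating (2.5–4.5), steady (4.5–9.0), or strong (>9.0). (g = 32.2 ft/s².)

V₁ = q/y₁ = 48.3/2.12 = 22.8 ft/s. Fr₁ = V₁/√(g·y₁) = 22.8/√(32.2×2.12) = 2.76.
Fr₁ = 2.76 lies in the oscillating range.

Fr₁ = 2.76; oscillating jump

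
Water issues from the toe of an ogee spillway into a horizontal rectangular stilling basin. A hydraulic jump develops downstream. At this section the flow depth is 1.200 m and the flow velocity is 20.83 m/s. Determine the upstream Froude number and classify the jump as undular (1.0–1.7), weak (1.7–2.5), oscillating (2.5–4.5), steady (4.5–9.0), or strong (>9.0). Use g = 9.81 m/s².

Fr₁ = 6.071; steady jump

Fr₁ = V₁/√(g·y₁) = 20.83/√(9.81×1.200) = 6.071.
Fr₁ = 6.071 lies in the steady range.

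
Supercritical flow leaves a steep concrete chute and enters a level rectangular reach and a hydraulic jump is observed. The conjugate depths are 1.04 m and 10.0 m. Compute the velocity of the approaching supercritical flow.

V₁ = 22.8 m/s

For a rectangular channel the momentum equation gives q² = ½·g·y₁·y₂·(y₁ + y₂) = ½×9.81×1.04×10.0×11.0 = 563.
q = √563 = 23.7 m²/s.
V₁ = q/y₁ = 23.7/1.04 = 22.8 m/s.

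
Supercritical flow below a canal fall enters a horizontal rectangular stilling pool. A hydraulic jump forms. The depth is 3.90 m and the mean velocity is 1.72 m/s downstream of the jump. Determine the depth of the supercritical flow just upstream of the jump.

Fr₂ = V₂/√(g·y₂) = 1.72/√(9.81×3.90) = 0.278.
From the momentum equation (using Fr₂), y₁/y₂ = ½[√(1 + 8Fr₂²) − 1] = ½[√1.619 − 1] = 0.136.
y₁ = 0.136 × 3.90 = 0.531 m.

y₁ = 0.531 m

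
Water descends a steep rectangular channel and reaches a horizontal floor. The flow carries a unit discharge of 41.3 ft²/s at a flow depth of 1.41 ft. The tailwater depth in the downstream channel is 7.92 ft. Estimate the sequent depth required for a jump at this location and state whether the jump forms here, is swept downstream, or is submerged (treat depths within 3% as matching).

V₁ = q/y₁ = 41.3/1.41 = 29.3 ft/s. Fr₁ = V₁/√(g·y₁) = 29.3/√(32.2×1.41) = 4.35.
Conjugate-depth relation: y₂/y₁ = ½[√(1 + 8Fr₁²) − 1] = ½[√152.2 − 1] = 5.67.
y₂ = 5.67 × 1.41 = 7.99 ft.
Tailwater y_tw = 7.92 ft: y_tw ≈ y₂, so the jump forms here.

y₂ = 7.99 ft; the jump forms here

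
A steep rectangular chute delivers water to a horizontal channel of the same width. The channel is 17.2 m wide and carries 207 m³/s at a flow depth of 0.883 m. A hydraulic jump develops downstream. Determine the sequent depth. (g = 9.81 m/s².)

y₂ = 5.36 m

q = Q/b = 207/17.2 = 12.0 m²/s; V₁ = q/y₁ = 13.6 m/s. Fr₁ = V₁/√(g·y₁) = 4.63.
Sequent-depth ratio: y₂/y₁ = ½[√(1 + 8Fr₁²) − 1] = ½[√172.6 − 1] = 6.07.
y₂ = 6.07 × 0.883 = 5.36 m.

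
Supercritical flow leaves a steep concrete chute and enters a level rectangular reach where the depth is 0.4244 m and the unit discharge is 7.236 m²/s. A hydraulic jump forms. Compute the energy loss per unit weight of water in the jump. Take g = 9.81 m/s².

ΔE = 10.32 m

V₁ = q/y₁ = 7.236/0.4244 = 17.05 m/s. Fr₁ = V₁/√(g·y₁) = 17.05/√(9.81×0.4244) = 8.356.
Conjugate-depth relation: y₂/y₁ = ½[√(1 + 8Fr₁²) − 1] = ½[√559.59 − 1] = 11.33.
y₂ = 11.33 × 0.4244 = 4.808 m.
Head loss: ΔE = (y₂ − y₁)³/(4y₁y₂) = (4.808 − 0.4244)³/(4×0.4244×4.808) = 84.21/8.161 = 10.32 m.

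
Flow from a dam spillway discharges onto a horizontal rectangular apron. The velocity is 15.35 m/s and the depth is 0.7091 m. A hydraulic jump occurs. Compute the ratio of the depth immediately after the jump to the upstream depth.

Fr₁ = V₁/√(g·y₁) = 15.35/√(9.81×0.7091) = 5.820.
Bélanger equation: y₂/y₁ = ½[√(1 + 8Fr₁²) − 1] = ½[√271.98 − 1] = 7.746.

y₂/y₁ = 7.746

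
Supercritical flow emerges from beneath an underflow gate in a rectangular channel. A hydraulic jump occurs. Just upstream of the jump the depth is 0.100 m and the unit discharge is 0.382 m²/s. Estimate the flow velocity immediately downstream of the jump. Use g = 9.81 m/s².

V₂ = 0.767 m/s

V₁ = q/y₁ = 0.382/0.100 = 3.82 m/s. Fr₁ = V₁/√(g·y₁) = 3.82/√(9.81×0.100) = 3.86.
By Bélanger, y₂/y₁ = ½[√(1 + 8Fr₁²) − 1] = ½[√120.0 − 1] = 4.98.
y₂ = 4.98 × 0.100 = 0.498 m.
V₂ = q/y₂ = 0.382/0.498 = 0.767 m/s.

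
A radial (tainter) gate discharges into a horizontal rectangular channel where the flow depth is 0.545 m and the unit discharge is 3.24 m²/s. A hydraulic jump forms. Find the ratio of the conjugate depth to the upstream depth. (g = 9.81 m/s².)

V₁ = q/y₁ = 3.24/0.545 = 5.94 m/s. Fr₁ = V₁/√(g·y₁) = 5.94/√(9.81×0.545) = 2.57.
From the momentum equation for a rectangular channel, y₂/y₁ = ½[√(1 + 8Fr₁²) − 1] = ½[√53.88 − 1] = 3.17.

y₂/y₁ = 3.17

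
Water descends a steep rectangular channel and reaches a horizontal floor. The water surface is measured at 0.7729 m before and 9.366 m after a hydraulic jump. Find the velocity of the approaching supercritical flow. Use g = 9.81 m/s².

V₁ = 24.55 m/s

For a rectangular channel the momentum equation gives q² = ½·g·y₁·y₂·(y₁ + y₂) = ½×9.81×0.7729×9.366×10.14 = 360.0.
q = √360.0 = 18.97 m²/s.
V₁ = q/y₁ = 18.97/0.7729 = 24.55 m/s.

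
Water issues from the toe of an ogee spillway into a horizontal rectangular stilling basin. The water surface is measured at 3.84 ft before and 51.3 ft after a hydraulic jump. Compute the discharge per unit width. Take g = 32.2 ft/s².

For a rectangular channel the momentum equation gives q² = ½·g·y₁·y₂·(y₁ + y₂) = ½×32.2×3.84×51.3×55.1 = 174880.
q = √174880 = 418 ft²/s.

q = 418 ft²/s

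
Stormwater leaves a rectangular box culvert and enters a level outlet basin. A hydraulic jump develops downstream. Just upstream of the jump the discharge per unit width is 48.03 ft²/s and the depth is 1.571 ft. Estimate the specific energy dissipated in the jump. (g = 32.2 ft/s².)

ΔE = 6.825 ft

V₁ = q/y₁ = 48.03/1.571 = 30.57 ft/s. Fr₁ = V₁/√(g·y₁) = 30.57/√(32.2×1.571) = 4.299.
Conjugate-depth relation: y₂/y₁ = ½[√(1 + 8Fr₁²) − 1] = ½[√148.82 − 1] = 5.600.
y₂ = 5.600 × 1.571 = 8.797 ft.
Head loss: ΔE = (y₂ − y₁)³/(4y₁y₂) = (8.797 − 1.571)³/(4×1.571×8.797) = 377.3/55.28 = 6.825 ft.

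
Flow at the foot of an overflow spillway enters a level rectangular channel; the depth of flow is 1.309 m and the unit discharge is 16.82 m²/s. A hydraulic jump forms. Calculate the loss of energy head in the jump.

ΔE = 3.310 m

V₁ = q/y₁ = 16.82/1.309 = 12.85 m/s. Fr₁ = V₁/√(g·y₁) = 12.85/√(9.81×1.309) = 3.586.
Conjugate-depth relation: y₂/y₁ = ½[√(1 + 8Fr₁²) − 1] = ½[√103.86 − 1] = 4.596.
y₂ = 4.596 × 1.309 = 6.016 m.
Head loss: ΔE = (y₂ − y₁)³/(4y₁y₂) = (6.016 − 1.309)³/(4×1.309×6.016) = 104.3/31.50 = 3.310 m.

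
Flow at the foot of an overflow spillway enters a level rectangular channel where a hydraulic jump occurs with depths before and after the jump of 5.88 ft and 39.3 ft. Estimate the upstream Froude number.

Fr₁ = 5.07

For a rectangular channel the momentum equation gives q² = ½·g·y₁·y₂·(y₁ + y₂) = ½×32.2×5.88×39.3×45.2 = 168090.
q = √168090 = 410 ft²/s.
V₁ = q/y₁ = 69.7 ft/s; Fr₁ = V₁/√(g·y₁) = 5.07.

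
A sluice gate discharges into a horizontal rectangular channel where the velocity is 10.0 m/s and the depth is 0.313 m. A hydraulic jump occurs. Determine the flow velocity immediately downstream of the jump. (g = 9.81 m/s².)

Fr₁ = V₁/√(g·y₁) = 10.0/√(9.81×0.313) = 5.71.
By Bélanger, y₂/y₁ = ½[√(1 + 8Fr₁²) − 1] = ½[√261.5 − 1] = 7.59.
y₂ = 7.59 × 0.313 = 2.37 m.
q = V₁·y₁ = 10.0 × 0.313 = 3.13 m²/s.
V₂ = q/y₂ = 3.13/2.37 = 1.32 m/s.

V₂ = 1.32 m/s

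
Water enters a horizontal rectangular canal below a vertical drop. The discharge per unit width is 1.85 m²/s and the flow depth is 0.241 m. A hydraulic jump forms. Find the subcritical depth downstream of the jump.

V₁ = q/y₁ = 1.85/0.241 = 7.68 m/s. Fr₁ = V₁/√(g·y₁) = 7.68/√(9.81×0.241) = 4.99.
Conjugate-depth relation: y₂/y₁ = ½[√(1 + 8Fr₁²) − 1] = ½[√200.4 − 1] = 6.58.
y₂ = 6.58 × 0.241 = 1.59 m.

y₂ = 1.59 m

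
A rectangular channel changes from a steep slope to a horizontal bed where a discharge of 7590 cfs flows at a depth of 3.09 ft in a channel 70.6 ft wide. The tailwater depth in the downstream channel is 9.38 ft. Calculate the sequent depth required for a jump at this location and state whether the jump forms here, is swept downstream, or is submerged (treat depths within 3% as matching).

q = Q/b = 7590/70.6 = 108 ft²/s; V₁ = q/y₁ = 34.8 ft/s. Fr₁ = V₁/√(g·y₁) = 3.49.
By Bélanger, y₂/y₁ = ½[√(1 + 8Fr₁²) − 1] = ½[√98.33 − 1] = 4.46.
y₂ = 4.46 × 3.09 = 13.8 ft.
Tailwater y_tw = 9.38 ft: y_tw < y₂, so the jump is swept downstream.

y₂ = 13.8 ft; the jump is swept downstream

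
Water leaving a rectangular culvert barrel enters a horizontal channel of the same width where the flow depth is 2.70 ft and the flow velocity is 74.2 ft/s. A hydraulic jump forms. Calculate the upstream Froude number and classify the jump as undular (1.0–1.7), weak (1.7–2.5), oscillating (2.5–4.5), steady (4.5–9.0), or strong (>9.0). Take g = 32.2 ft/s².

Fr₁ = 7.96; steady jump

Fr₁ = V₁/√(g·y₁) = 74.2/√(32.2×2.70) = 7.96.
Fr₁ = 7.96 lies in the steady range.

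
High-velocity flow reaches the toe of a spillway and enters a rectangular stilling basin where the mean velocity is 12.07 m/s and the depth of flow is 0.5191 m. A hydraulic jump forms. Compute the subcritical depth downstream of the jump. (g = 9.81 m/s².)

Fr₁ = V₁/√(g·y₁) = 12.07/√(9.81×0.5191) = 5.349.
By Bélanger, y₂/y₁ = ½[√(1 + 8Fr₁²) − 1] = ½[√229.87 − 1] = 7.081.
y₂ = 7.081 × 0.5191 = 3.676 m.

y₂ = 3.676 m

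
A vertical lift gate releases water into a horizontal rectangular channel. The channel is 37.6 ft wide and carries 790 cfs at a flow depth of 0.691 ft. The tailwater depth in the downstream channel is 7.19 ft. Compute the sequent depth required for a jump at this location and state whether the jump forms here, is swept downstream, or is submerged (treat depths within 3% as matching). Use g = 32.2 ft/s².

q = Q/b = 790/37.6 = 21.0 ft²/s; V₁ = q/y₁ = 30.4 ft/s. Fr₁ = V₁/√(g·y₁) = 6.45.
Bélanger equation: y₂/y₁ = ½[√(1 + 8Fr₁²) − 1] = ½[√333.4 − 1] = 8.63.
y₂ = 8.63 × 0.691 = 5.96 ft.
Tailwater y_tw = 7.19 ft: y_tw > y₂, so the jump is submerged.

y₂ = 5.96 ft; the jump is submerged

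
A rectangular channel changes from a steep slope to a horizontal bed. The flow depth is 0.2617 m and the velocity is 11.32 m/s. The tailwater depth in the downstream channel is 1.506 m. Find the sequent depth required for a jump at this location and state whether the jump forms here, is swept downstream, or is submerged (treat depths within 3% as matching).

Fr₁ = V₁/√(g·y₁) = 11.32/√(9.81×0.2617) = 7.065.
Bélanger equation: y₂/y₁ = ½[√(1 + 8Fr₁²) − 1] = ½[√400.31 − 1] = 9.504.
y₂ = 9.504 × 0.2617 = 2.487 m.
Tailwater y_tw = 1.506 m: y_tw < y₂, so the jump is swept downstream.

y₂ = 2.487 m; the jump is swept downstream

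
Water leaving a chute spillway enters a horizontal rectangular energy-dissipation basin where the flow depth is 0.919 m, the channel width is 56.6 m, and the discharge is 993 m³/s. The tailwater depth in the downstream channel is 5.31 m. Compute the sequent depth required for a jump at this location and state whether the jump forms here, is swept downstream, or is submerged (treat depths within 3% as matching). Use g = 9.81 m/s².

q = Q/b = 993/56.6 = 17.5 m²/s; V₁ = q/y₁ = 19.1 m/s. Fr₁ = V₁/√(g·y₁) = 6.36.
Bélanger equation: y₂/y₁ = ½[√(1 + 8Fr₁²) − 1] = ½[√324.4 − 1] = 8.51.
y₂ = 8.51 × 0.919 = 7.82 m.
Tailwater y_tw = 5.31 m: y_tw < y₂, so the jump is swept downstream.

y₂ = 7.82 m; the jump is swept downstream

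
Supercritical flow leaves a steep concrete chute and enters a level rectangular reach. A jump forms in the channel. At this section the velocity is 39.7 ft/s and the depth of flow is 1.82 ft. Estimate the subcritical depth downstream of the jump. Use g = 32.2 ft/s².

Fr₁ = V₁/√(g·y₁) = 39.7/√(32.2×1.82) = 5.19.
Bélanger equation: y₂/y₁ = ½[√(1 + 8Fr₁²) − 1] = ½[√216.2 − 1] = 6.85.
y₂ = 6.85 × 1.82 = 12.5 ft.

y₂ = 12.5 ft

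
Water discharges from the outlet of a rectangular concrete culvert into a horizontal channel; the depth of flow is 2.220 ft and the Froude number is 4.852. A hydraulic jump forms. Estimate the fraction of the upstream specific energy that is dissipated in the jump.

Fr₁ = 4.852 (given).
From the momentum equation for a rectangular channel, y₂/y₁ = ½[√(1 + 8Fr₁²) − 1] = ½[√189.34 − 1] = 6.380.
y₂ = 6.380 × 2.220 = 14.16 ft.
E₁ = y₁(1 + Fr₁²/2) = 2.220×(1 + 4.852²/2) = 28.35 ft. ΔE = (y₂ − y₁)³/(4y₁y₂) = 13.55 ft. ΔE/E₁ = 13.55/28.35 = 0.478.

ΔE/E₁ = 0.478 (47.8%)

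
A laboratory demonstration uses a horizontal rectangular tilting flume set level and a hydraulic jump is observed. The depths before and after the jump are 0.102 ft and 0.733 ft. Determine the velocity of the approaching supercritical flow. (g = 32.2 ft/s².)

For a rectangular channel the momentum equation gives q² = ½·g·y₁·y₂·(y₁ + y₂) = ½×32.2×0.102×0.733×0.835 = 1.01.
q = √1.01 = 1.00 ft²/s.
V₁ = q/y₁ = 1.00/0.102 = 9.83 ft/s.

V₁ = 9.83 ft/s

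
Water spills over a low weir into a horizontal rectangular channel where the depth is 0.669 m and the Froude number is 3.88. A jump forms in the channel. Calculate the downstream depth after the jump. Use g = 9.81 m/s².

y₂ = 3.35 m

Fr₁ = 3.88 (given).
Conjugate-depth relation: y₂/y₁ = ½[√(1 + 8Fr₁²) − 1] = ½[√121.4 − 1] = 5.01.
y₂ = 5.01 × 0.669 = 3.35 m.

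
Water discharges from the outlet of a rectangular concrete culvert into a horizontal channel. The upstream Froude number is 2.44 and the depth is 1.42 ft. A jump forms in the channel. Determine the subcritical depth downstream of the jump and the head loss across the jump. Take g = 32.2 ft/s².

Fr₁ = 2.44 (given).
Bélanger equation: y₂/y₁ = ½[√(1 + 8Fr₁²) − 1] = ½[√48.63 − 1] = 2.99.
y₂ = 2.99 × 1.42 = 4.24 ft.
V₁ = Fr₁·√(g·y₁) = 2.44×√(32.2×1.42) = 16.5 ft/s; q = V₁·y₁ = 23.4 ft²/s. V₂ = q/y₂ = 23.4/4.24 = 5.52 ft/s. E₁ = y₁ + V₁²/2g = 5.65 ft; E₂ = y₂ + V₂²/2g = 4.71 ft. ΔE = E₁ − E₂ = 0.932 ft.

y₂ = 4.24 ft; ΔE = 0.932 ft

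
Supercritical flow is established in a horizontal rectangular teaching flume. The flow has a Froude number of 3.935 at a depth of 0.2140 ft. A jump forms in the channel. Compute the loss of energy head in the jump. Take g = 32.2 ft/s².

ΔE = 0.7181 ft

Fr₁ = 3.935 (given).
Bélanger equation: y₂/y₁ = ½[√(1 + 8Fr₁²) − 1] = ½[√124.87 − 1] = 5.087.
y₂ = 5.087 × 0.2140 = 1.089 ft.
Head loss: ΔE = (y₂ − y₁)³/(4y₁y₂) = (1.089 − 0.2140)³/(4×0.2140×1.089) = 0.6692/0.9319 = 0.7181 ft.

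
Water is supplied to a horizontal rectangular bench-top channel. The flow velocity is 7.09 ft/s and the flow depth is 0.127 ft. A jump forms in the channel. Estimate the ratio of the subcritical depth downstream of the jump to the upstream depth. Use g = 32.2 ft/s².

Fr₁ = V₁/√(g·y₁) = 7.09/√(32.2×0.127) = 3.51.
Sequent-depth ratio: y₂/y₁ = ½[√(1 + 8Fr₁²) − 1] = ½[√99.34 − 1] = 4.48.

y₂/y₁ = 4.48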